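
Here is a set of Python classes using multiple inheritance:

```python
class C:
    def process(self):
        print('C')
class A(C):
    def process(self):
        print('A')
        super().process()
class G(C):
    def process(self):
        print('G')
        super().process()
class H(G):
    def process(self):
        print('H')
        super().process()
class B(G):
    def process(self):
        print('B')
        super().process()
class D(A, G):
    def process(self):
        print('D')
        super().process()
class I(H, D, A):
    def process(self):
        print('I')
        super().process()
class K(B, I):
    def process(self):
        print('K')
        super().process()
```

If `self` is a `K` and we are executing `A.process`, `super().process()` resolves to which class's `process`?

G

L[K] = K + merge(L[B], L[I], [B I])
  take B:  [B G C object] + [I H D A G C object] + [B I]
  take I:  [G C object] + [I H D A G C object] + [I]
  take H:  [G C object] + [H D A G C object]
  take D:  [G C object] + [D A G C object]
  take A:  [G C object] + [A G C object]
  take G:  [G C object] + [G C object]
  take C:  [C object] + [C object]
  take object:  [object] + [object]
MRO: K B I H D A G C object
super() in A.process on a K instance goes to the class after A in K's MRO: G.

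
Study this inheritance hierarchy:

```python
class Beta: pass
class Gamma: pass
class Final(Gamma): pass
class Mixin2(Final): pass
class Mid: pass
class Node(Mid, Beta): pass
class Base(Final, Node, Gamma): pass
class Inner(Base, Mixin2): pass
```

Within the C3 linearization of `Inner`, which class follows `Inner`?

Base

L[Inner] = Inner + merge(L[Base], L[Mixin2], [Base Mixin2])
  take Base:  [Base Final Node Gamma Mid Beta object] + [Mixin2 Final Gamma object] + [Base Mixin2]
  take Mixin2:  [Final Node Gamma Mid Beta object] + [Mixin2 Final Gamma object] + [Mixin2]
  take Final:  [Final Node Gamma Mid Beta object] + [Final Gamma object]
  take Node:  [Node Gamma Mid Beta object] + [Gamma object]
  take Gamma:  [Gamma Mid Beta object] + [Gamma object]
  take Mid:  [Mid Beta object] + [object]
  take Beta:  [Beta object] + [object]
  take object:  [object] + [object]
MRO: Inner Base Mixin2 Final Node Gamma Mid Beta object
Inner is at position 0; next is Base.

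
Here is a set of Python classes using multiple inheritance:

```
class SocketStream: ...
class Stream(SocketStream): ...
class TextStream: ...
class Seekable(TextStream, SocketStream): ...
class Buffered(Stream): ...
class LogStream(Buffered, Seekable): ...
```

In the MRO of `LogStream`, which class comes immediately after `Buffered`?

L[LogStream] = LogStream + merge(L[Buffered], L[Seekable], [Buffered Seekable])
  take Buffered:  [Buffered Stream SocketStream object] + [Seekable TextStream SocketStream object] + [Buffered Seekable]
  take Stream:  [Stream SocketStream object] + [Seekable TextStream SocketStream object] + [Seekable]
  take Seekable:  [SocketStream object] + [Seekable TextStream SocketStream object] + [Seekable]
  take TextStream:  [SocketStream object] + [TextStream SocketStream object]
  take SocketStream:  [SocketStream object] + [SocketStream object]
  take object:  [object] + [object]
MRO: LogStream Buffered Stream Seekable TextStream SocketStream object
Buffered is at position 1; next is Stream.

Stream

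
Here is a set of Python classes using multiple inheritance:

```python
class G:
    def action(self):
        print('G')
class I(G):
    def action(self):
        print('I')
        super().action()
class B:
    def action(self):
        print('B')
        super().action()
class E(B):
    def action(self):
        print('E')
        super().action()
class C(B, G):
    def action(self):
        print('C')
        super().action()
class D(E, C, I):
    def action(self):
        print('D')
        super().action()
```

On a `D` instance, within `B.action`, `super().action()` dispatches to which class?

I

L[D] = D + merge(L[E], L[C], L[I], [E C I])
  take E:  [E B object] + [C B G object] + [I G object] + [E C I]
  take C:  [B object] + [C B G object] + [I G object] + [C I]
  take B:  [B object] + [B G object] + [I G object] + [I]
  take I:  [object] + [G object] + [I G object] + [I]
  take G:  [object] + [G object] + [G object]
  take object:  [object] + [object] + [object]
MRO: D E C B I G object
super() in B.action on a D instance goes to the class after B in D's MRO: I.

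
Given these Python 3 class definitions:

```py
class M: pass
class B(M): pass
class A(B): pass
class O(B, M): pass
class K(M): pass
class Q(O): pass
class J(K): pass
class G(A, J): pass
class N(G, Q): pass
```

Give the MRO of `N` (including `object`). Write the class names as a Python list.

L[N] = N + merge(L[G], L[Q], [G Q])
  take G:  [G A B J K M object] + [Q O B M object] + [G Q]
  take A:  [A B J K M object] + [Q O B M object] + [Q]
  take Q:  [B J K M object] + [Q O B M object] + [Q]
  take O:  [B J K M object] + [O B M object]
  take B:  [B J K M object] + [B M object]
  take J:  [J K M object] + [M object]
  take K:  [K M object] + [M object]
  take M:  [M object] + [M object]
  take object:  [object] + [object]

[N, G, A, Q, O, B, J, K, M, object]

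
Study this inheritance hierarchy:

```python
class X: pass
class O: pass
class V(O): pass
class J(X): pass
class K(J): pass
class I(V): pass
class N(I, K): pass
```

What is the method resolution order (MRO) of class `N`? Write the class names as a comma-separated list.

L[N] = N + merge(L[I], L[K], [I K])
  take I:  [I V O object] + [K J X object] + [I K]
  take V:  [V O object] + [K J X object] + [K]
  take O:  [O object] + [K J X object] + [K]
  take K:  [object] + [K J X object] + [K]
  take J:  [object] + [J X object]
  take X:  [object] + [X object]
  take object:  [object] + [object]

N, I, V, O, K, J, X, object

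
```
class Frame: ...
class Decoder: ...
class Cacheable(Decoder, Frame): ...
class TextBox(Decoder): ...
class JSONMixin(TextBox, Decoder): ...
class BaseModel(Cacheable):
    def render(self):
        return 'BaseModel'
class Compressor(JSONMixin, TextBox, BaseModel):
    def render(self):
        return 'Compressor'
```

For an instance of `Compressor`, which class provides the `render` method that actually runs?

Compressor

L[Compressor] = Compressor + merge(L[JSONMixin], L[TextBox], L[BaseModel], [JSONMixin TextBox BaseModel])
  take JSONMixin:  [JSONMixin TextBox Decoder object] + [TextBox Decoder object] + [BaseModel Cacheable Decoder Frame object] + [JSONMixin TextBox BaseModel]
  take TextBox:  [TextBox Decoder object] + [TextBox Decoder object] + [BaseModel Cacheable Decoder Frame object] + [TextBox BaseModel]
  take BaseModel:  [Decoder object] + [Decoder object] + [BaseModel Cacheable Decoder Frame object] + [BaseModel]
  take Cacheable:  [Decoder object] + [Decoder object] + [Cacheable Decoder Frame object]
  take Decoder:  [Decoder object] + [Decoder object] + [Decoder Frame object]
  take Frame:  [object] + [object] + [Frame object]
  take object:  [object] + [object] + [object]
MRO: Compressor JSONMixin TextBox BaseModel Cacheable Decoder Frame object
render is defined in: BaseModel, Compressor. First along the MRO is Compressor.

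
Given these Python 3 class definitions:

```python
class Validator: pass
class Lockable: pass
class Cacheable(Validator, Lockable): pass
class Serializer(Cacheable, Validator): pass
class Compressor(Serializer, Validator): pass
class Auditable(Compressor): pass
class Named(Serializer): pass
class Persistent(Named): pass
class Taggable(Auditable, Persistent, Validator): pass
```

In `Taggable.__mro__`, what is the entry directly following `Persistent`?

L[Taggable] = Taggable + merge(L[Auditable], L[Persistent], L[Validator], [Auditable Persistent Validator])
  take Auditable:  [Auditable Compressor Serializer Cacheable Validator Lockable object] + [Persistent Named Serializer Cacheable Validator Lockable object] + [Validator object] + [Auditable Persistent Validator]
  take Compressor:  [Compressor Serializer Cacheable Validator Lockable object] + [Persistent Named Serializer Cacheable Validator Lockable object] + [Validator object] + [Persistent Validator]
  take Persistent:  [Serializer Cacheable Validator Lockable object] + [Persistent Named Serializer Cacheable Validator Lockable object] + [Validator object] + [Persistent Validator]
  take Named:  [Serializer Cacheable Validator Lockable object] + [Named Serializer Cacheable Validator Lockable object] + [Validator object] + [Validator]
  take Serializer:  [Serializer Cacheable Validator Lockable object] + [Serializer Cacheable Validator Lockable object] + [Validator object] + [Validator]
  take Cacheable:  [Cacheable Validator Lockable object] + [Cacheable Validator Lockable object] + [Validator object] + [Validator]
  take Validator:  [Validator Lockable object] + [Validator Lockable object] + [Validator object] + [Validator]
  take Lockable:  [Lockable object] + [Lockable object] + [object]
  take object:  [object] + [object] + [object]
MRO: Taggable Auditable Compressor Persistent Named Serializer Cacheable Validator Lockable object
Persistent is at position 3; next is Named.

Named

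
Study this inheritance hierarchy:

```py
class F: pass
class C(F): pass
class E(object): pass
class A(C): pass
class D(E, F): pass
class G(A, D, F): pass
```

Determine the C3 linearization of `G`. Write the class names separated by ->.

L[G] = G + merge(L[A], L[D], L[F], [A D F])
  take A:  [A C F object] + [D E F object] + [F object] + [A D F]
  take C:  [C F object] + [D E F object] + [F object] + [D F]
  take D:  [F object] + [D E F object] + [F object] + [D F]
  take E:  [F object] + [E F object] + [F object] + [F]
  take F:  [F object] + [F object] + [F object] + [F]
  take object:  [object] + [object] + [object]

G -> A -> C -> D -> E -> F -> object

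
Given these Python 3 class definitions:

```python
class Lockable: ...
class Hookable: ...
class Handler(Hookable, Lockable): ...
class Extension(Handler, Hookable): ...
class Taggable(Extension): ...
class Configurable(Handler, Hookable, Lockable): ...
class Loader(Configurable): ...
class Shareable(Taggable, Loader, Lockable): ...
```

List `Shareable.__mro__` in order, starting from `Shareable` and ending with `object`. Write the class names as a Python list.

[Shareable, Taggable, Extension, Loader, Configurable, Handler, Hookable, Lockable, object]

L[Shareable] = Shareable + merge(L[Taggable], L[Loader], L[Lockable], [Taggable Loader Lockable])
  take Taggable:  [Taggable Extension Handler Hookable Lockable object] + [Loader Configurable Handler Hookable Lockable object] + [Lockable object] + [Taggable Loader Lockable]
  take Extension:  [Extension Handler Hookable Lockable object] + [Loader Configurable Handler Hookable Lockable object] + [Lockable object] + [Loader Lockable]
  take Loader:  [Handler Hookable Lockable object] + [Loader Configurable Handler Hookable Lockable object] + [Lockable object] + [Loader Lockable]
  take Configurable:  [Handler Hookable Lockable object] + [Configurable Handler Hookable Lockable object] + [Lockable object] + [Lockable]
  take Handler:  [Handler Hookable Lockable object] + [Handler Hookable Lockable object] + [Lockable object] + [Lockable]
  take Hookable:  [Hookable Lockable object] + [Hookable Lockable object] + [Lockable object] + [Lockable]
  take Lockable:  [Lockable object] + [Lockable object] + [Lockable object] + [Lockable]
  take object:  [object] + [object] + [object]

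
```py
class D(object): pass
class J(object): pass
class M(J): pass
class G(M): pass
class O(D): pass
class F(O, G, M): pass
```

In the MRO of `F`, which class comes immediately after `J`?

L[F] = F + merge(L[O], L[G], L[M], [O G M])
  take O:  [O D object] + [G M J object] + [M J object] + [O G M]
  take D:  [D object] + [G M J object] + [M J object] + [G M]
  take G:  [object] + [G M J object] + [M J object] + [G M]
  take M:  [object] + [M J object] + [M J object] + [M]
  take J:  [object] + [J object] + [J object]
  take object:  [object] + [object] + [object]
MRO: F O D G M J object
J is at position 5; next is object.

object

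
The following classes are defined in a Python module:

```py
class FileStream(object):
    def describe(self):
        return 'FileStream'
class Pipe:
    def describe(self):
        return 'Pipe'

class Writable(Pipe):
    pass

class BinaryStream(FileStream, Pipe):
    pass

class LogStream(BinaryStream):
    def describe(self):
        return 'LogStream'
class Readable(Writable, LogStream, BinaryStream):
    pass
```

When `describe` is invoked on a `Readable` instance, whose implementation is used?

L[Readable] = Readable + merge(L[Writable], L[LogStream], L[BinaryStream], [Writable LogStream BinaryStream])
  take Writable:  [Writable Pipe object] + [LogStream BinaryStream FileStream Pipe object] + [BinaryStream FileStream Pipe object] + [Writable LogStream BinaryStream]
  take LogStream:  [Pipe object] + [LogStream BinaryStream FileStream Pipe object] + [BinaryStream FileStream Pipe object] + [LogStream BinaryStream]
  take BinaryStream:  [Pipe object] + [BinaryStream FileStream Pipe object] + [BinaryStream FileStream Pipe object] + [BinaryStream]
  take FileStream:  [Pipe object] + [FileStream Pipe object] + [FileStream Pipe object]
  take Pipe:  [Pipe object] + [Pipe object] + [Pipe object]
  take object:  [object] + [object] + [object]
MRO: Readable Writable LogStream BinaryStream FileStream Pipe object
describe is defined in: FileStream, LogStream, Pipe. First along the MRO is LogStream.

LogStream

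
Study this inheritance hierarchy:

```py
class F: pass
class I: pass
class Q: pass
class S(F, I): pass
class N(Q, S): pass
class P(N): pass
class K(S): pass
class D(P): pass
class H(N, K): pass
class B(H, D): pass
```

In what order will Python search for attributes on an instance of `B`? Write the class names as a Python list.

L[B] = B + merge(L[H], L[D], [H D])
  take H:  [H N Q K S F I object] + [D P N Q S F I object] + [H D]
  take D:  [N Q K S F I object] + [D P N Q S F I object] + [D]
  take P:  [N Q K S F I object] + [P N Q S F I object]
  take N:  [N Q K S F I object] + [N Q S F I object]
  take Q:  [Q K S F I object] + [Q S F I object]
  take K:  [K S F I object] + [S F I object]
  take S:  [S F I object] + [S F I object]
  take F:  [F I object] + [F I object]
  take I:  [I object] + [I object]
  take object:  [object] + [object]

[B, H, D, P, N, Q, K, S, F, I, object]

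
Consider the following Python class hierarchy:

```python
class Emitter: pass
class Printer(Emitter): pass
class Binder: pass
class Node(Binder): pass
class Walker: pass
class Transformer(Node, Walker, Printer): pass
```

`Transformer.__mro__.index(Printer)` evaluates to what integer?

4

L[Transformer] = Transformer + merge(L[Node], L[Walker], L[Printer], [Node Walker Printer])
  take Node:  [Node Binder object] + [Walker object] + [Printer Emitter object] + [Node Walker Printer]
  take Binder:  [Binder object] + [Walker object] + [Printer Emitter object] + [Walker Printer]
  take Walker:  [object] + [Walker object] + [Printer Emitter object] + [Walker Printer]
  take Printer:  [object] + [object] + [Printer Emitter object] + [Printer]
  take Emitter:  [object] + [object] + [Emitter object]
  take object:  [object] + [object] + [object]
MRO: Transformer Node Binder Walker Printer Emitter object
Printer sits at index 4.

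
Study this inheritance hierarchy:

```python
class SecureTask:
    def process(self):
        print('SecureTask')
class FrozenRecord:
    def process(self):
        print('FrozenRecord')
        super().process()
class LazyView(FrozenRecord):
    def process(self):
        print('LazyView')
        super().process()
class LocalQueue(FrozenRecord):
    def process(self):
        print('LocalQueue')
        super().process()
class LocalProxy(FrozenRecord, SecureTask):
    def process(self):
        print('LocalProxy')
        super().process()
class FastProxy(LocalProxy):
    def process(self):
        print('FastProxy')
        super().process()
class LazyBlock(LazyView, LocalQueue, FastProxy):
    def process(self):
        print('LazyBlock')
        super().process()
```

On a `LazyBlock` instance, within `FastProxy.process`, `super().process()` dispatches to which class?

L[LazyBlock] = LazyBlock + merge(L[LazyView], L[LocalQueue], L[FastProxy], [LazyView LocalQueue FastProxy])
  take LazyView:  [LazyView FrozenRecord object] + [LocalQueue FrozenRecord object] + [FastProxy LocalProxy FrozenRecord SecureTask object] + [LazyView LocalQueue FastProxy]
  take LocalQueue:  [FrozenRecord object] + [LocalQueue FrozenRecord object] + [FastProxy LocalProxy FrozenRecord SecureTask object] + [LocalQueue FastProxy]
  take FastProxy:  [FrozenRecord object] + [FrozenRecord object] + [FastProxy LocalProxy FrozenRecord SecureTask object] + [FastProxy]
  take LocalProxy:  [FrozenRecord object] + [FrozenRecord object] + [LocalProxy FrozenRecord SecureTask object]
  take FrozenRecord:  [FrozenRecord object] + [FrozenRecord object] + [FrozenRecord SecureTask object]
  take SecureTask:  [object] + [object] + [SecureTask object]
  take object:  [object] + [object] + [object]
MRO: LazyBlock LazyView LocalQueue FastProxy LocalProxy FrozenRecord SecureTask object
super() in FastProxy.process on a LazyBlock instance goes to the class after FastProxy in LazyBlock's MRO: LocalProxy.

LocalProxy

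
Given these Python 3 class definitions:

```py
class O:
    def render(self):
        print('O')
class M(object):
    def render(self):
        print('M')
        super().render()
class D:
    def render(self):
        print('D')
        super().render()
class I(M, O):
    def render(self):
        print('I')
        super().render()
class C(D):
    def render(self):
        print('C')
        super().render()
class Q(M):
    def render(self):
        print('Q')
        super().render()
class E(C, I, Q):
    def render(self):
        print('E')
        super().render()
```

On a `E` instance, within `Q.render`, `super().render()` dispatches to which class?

M

L[E] = E + merge(L[C], L[I], L[Q], [C I Q])
  take C:  [C D object] + [I M O object] + [Q M object] + [C I Q]
  take D:  [D object] + [I M O object] + [Q M object] + [I Q]
  take I:  [object] + [I M O object] + [Q M object] + [I Q]
  take Q:  [object] + [M O object] + [Q M object] + [Q]
  take M:  [object] + [M O object] + [M object]
  take O:  [object] + [O object] + [object]
  take object:  [object] + [object] + [object]
MRO: E C D I Q M O object
super() in Q.render on a E instance goes to the class after Q in E's MRO: M.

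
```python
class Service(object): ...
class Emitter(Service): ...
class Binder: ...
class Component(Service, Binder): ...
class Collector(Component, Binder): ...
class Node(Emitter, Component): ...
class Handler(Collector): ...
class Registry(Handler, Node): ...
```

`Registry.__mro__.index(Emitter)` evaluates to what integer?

4

L[Registry] = Registry + merge(L[Handler], L[Node], [Handler Node])
  take Handler:  [Handler Collector Component Service Binder object] + [Node Emitter Component Service Binder object] + [Handler Node]
  take Collector:  [Collector Component Service Binder object] + [Node Emitter Component Service Binder object] + [Node]
  take Node:  [Component Service Binder object] + [Node Emitter Component Service Binder object] + [Node]
  take Emitter:  [Component Service Binder object] + [Emitter Component Service Binder object]
  take Component:  [Component Service Binder object] + [Component Service Binder object]
  take Service:  [Service Binder object] + [Service Binder object]
  take Binder:  [Binder object] + [Binder object]
  take object:  [object] + [object]
MRO: Registry Handler Collector Node Emitter Component Service Binder object
Emitter sits at index 4.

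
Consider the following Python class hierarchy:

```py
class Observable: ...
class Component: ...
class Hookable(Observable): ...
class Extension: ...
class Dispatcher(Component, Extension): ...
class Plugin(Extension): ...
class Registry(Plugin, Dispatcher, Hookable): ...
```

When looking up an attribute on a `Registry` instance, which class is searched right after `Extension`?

L[Registry] = Registry + merge(L[Plugin], L[Dispatcher], L[Hookable], [Plugin Dispatcher Hookable])
  take Plugin:  [Plugin Extension object] + [Dispatcher Component Extension object] + [Hookable Observable object] + [Plugin Dispatcher Hookable]
  take Dispatcher:  [Extension object] + [Dispatcher Component Extension object] + [Hookable Observable object] + [Dispatcher Hookable]
  take Component:  [Extension object] + [Component Extension object] + [Hookable Observable object] + [Hookable]
  take Extension:  [Extension object] + [Extension object] + [Hookable Observable object] + [Hookable]
  take Hookable:  [object] + [object] + [Hookable Observable object] + [Hookable]
  take Observable:  [object] + [object] + [Observable object]
  take object:  [object] + [object] + [object]
MRO: Registry Plugin Dispatcher Component Extension Hookable Observable object
Extension is at position 4; next is Hookable.

Hookable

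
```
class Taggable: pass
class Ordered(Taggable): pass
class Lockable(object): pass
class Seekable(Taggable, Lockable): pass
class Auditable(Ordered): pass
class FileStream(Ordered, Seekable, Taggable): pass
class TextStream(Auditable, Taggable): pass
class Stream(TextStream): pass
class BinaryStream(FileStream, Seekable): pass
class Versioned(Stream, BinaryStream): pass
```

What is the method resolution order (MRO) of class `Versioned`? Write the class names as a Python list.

[Versioned, Stream, TextStream, Auditable, BinaryStream, FileStream, Ordered, Seekable, Taggable, Lockable, object]

L[Versioned] = Versioned + merge(L[Stream], L[BinaryStream], [Stream BinaryStream])
  take Stream:  [Stream TextStream Auditable Ordered Taggable object] + [BinaryStream FileStream Ordered Seekable Taggable Lockable object] + [Stream BinaryStream]
  take TextStream:  [TextStream Auditable Ordered Taggable object] + [BinaryStream FileStream Ordered Seekable Taggable Lockable object] + [BinaryStream]
  take Auditable:  [Auditable Ordered Taggable object] + [BinaryStream FileStream Ordered Seekable Taggable Lockable object] + [BinaryStream]
  take BinaryStream:  [Ordered Taggable object] + [BinaryStream FileStream Ordered Seekable Taggable Lockable object] + [BinaryStream]
  take FileStream:  [Ordered Taggable object] + [FileStream Ordered Seekable Taggable Lockable object]
  take Ordered:  [Ordered Taggable object] + [Ordered Seekable Taggable Lockable object]
  take Seekable:  [Taggable object] + [Seekable Taggable Lockable object]
  take Taggable:  [Taggable object] + [Taggable Lockable object]
  take Lockable:  [object] + [Lockable object]
  take object:  [object] + [object]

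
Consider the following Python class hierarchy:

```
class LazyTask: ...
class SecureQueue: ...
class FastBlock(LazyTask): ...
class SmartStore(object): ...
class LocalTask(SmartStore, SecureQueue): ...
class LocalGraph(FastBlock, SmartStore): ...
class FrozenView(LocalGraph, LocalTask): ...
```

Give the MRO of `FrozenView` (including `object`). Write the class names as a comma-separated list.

FrozenView, LocalGraph, FastBlock, LazyTask, LocalTask, SmartStore, SecureQueue, object

L[FrozenView] = FrozenView + merge(L[LocalGraph], L[LocalTask], [LocalGraph LocalTask])
  take LocalGraph:  [LocalGraph FastBlock LazyTask SmartStore object] + [LocalTask SmartStore SecureQueue object] + [LocalGraph LocalTask]
  take FastBlock:  [FastBlock LazyTask SmartStore object] + [LocalTask SmartStore SecureQueue object] + [LocalTask]
  take LazyTask:  [LazyTask SmartStore object] + [LocalTask SmartStore SecureQueue object] + [LocalTask]
  take LocalTask:  [SmartStore object] + [LocalTask SmartStore SecureQueue object] + [LocalTask]
  take SmartStore:  [SmartStore object] + [SmartStore SecureQueue object]
  take SecureQueue:  [object] + [SecureQueue object]
  take object:  [object] + [object]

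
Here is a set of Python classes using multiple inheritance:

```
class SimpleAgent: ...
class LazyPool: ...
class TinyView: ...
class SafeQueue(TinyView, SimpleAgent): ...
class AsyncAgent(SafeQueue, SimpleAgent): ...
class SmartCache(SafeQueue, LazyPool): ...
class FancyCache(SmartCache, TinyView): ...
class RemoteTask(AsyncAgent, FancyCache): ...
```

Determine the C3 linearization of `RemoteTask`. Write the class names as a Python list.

[RemoteTask, AsyncAgent, FancyCache, SmartCache, SafeQueue, TinyView, SimpleAgent, LazyPool, object]

L[RemoteTask] = RemoteTask + merge(L[AsyncAgent], L[FancyCache], [AsyncAgent FancyCache])
  take AsyncAgent:  [AsyncAgent SafeQueue TinyView SimpleAgent object] + [FancyCache SmartCache SafeQueue TinyView SimpleAgent LazyPool object] + [AsyncAgent FancyCache]
  take FancyCache:  [SafeQueue TinyView SimpleAgent object] + [FancyCache SmartCache SafeQueue TinyView SimpleAgent LazyPool object] + [FancyCache]
  take SmartCache:  [SafeQueue TinyView SimpleAgent object] + [SmartCache SafeQueue TinyView SimpleAgent LazyPool object]
  take SafeQueue:  [SafeQueue TinyView SimpleAgent object] + [SafeQueue TinyView SimpleAgent LazyPool object]
  take TinyView:  [TinyView SimpleAgent object] + [TinyView SimpleAgent LazyPool object]
  take SimpleAgent:  [SimpleAgent object] + [SimpleAgent LazyPool object]
  take LazyPool:  [object] + [LazyPool object]
  take object:  [object] + [object]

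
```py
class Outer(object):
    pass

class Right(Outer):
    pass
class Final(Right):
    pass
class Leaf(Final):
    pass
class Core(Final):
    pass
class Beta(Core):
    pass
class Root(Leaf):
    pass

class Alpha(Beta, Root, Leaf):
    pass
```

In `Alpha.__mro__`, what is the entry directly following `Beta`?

L[Alpha] = Alpha + merge(L[Beta], L[Root], L[Leaf], [Beta Root Leaf])
  take Beta:  [Beta Core Final Right Outer object] + [Root Leaf Final Right Outer object] + [Leaf Final Right Outer object] + [Beta Root Leaf]
  take Core:  [Core Final Right Outer object] + [Root Leaf Final Right Outer object] + [Leaf Final Right Outer object] + [Root Leaf]
  take Root:  [Final Right Outer object] + [Root Leaf Final Right Outer object] + [Leaf Final Right Outer object] + [Root Leaf]
  take Leaf:  [Final Right Outer object] + [Leaf Final Right Outer object] + [Leaf Final Right Outer object] + [Leaf]
  take Final:  [Final Right Outer object] + [Final Right Outer object] + [Final Right Outer object]
  take Right:  [Right Outer object] + [Right Outer object] + [Right Outer object]
  take Outer:  [Outer object] + [Outer object] + [Outer object]
  take object:  [object] + [object] + [object]
MRO: Alpha Beta Core Root Leaf Final Right Outer object
Beta is at position 1; next is Core.

Core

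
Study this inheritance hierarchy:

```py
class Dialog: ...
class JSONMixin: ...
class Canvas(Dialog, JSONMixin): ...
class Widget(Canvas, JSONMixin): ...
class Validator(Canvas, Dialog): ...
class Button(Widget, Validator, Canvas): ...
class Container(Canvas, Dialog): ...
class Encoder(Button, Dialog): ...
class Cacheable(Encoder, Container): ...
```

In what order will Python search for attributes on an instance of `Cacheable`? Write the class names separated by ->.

Cacheable -> Encoder -> Button -> Widget -> Validator -> Container -> Canvas -> Dialog -> JSONMixin -> object

L[Cacheable] = Cacheable + merge(L[Encoder], L[Container], [Encoder Container])
  take Encoder:  [Encoder Button Widget Validator Canvas Dialog JSONMixin object] + [Container Canvas Dialog JSONMixin object] + [Encoder Container]
  take Button:  [Button Widget Validator Canvas Dialog JSONMixin object] + [Container Canvas Dialog JSONMixin object] + [Container]
  take Widget:  [Widget Validator Canvas Dialog JSONMixin object] + [Container Canvas Dialog JSONMixin object] + [Container]
  take Validator:  [Validator Canvas Dialog JSONMixin object] + [Container Canvas Dialog JSONMixin object] + [Container]
  take Container:  [Canvas Dialog JSONMixin object] + [Container Canvas Dialog JSONMixin object] + [Container]
  take Canvas:  [Canvas Dialog JSONMixin object] + [Canvas Dialog JSONMixin object]
  take Dialog:  [Dialog JSONMixin object] + [Dialog JSONMixin object]
  take JSONMixin:  [JSONMixin object] + [JSONMixin object]
  take object:  [object] + [object]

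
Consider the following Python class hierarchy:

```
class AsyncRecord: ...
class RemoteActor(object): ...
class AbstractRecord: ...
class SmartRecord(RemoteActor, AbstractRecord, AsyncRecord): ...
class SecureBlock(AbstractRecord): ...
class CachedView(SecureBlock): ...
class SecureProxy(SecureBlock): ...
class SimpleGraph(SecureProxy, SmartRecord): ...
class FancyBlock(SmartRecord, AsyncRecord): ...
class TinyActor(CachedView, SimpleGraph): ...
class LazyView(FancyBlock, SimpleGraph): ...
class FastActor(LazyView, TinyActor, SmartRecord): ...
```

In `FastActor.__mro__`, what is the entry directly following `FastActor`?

LazyView

L[FastActor] = FastActor + merge(L[LazyView], L[TinyActor], L[SmartRecord], [LazyView TinyActor SmartRecord])
  take LazyView:  [LazyView FancyBlock SimpleGraph SecureProxy SecureBlock SmartRecord RemoteActor AbstractRecord AsyncRecord object] + [TinyActor CachedView SimpleGraph SecureProxy SecureBlock SmartRecord RemoteActor AbstractRecord AsyncRecord object] + [SmartRecord RemoteActor AbstractRecord AsyncRecord object] + [LazyView TinyActor SmartRecord]
  take FancyBlock:  [FancyBlock SimpleGraph SecureProxy SecureBlock SmartRecord RemoteActor AbstractRecord AsyncRecord object] + [TinyActor CachedView SimpleGraph SecureProxy SecureBlock SmartRecord RemoteActor AbstractRecord AsyncRecord object] + [SmartRecord RemoteActor AbstractRecord AsyncRecord object] + [TinyActor SmartRecord]
  take TinyActor:  [SimpleGraph SecureProxy SecureBlock SmartRecord RemoteActor AbstractRecord AsyncRecord object] + [TinyActor CachedView SimpleGraph SecureProxy SecureBlock SmartRecord RemoteActor AbstractRecord AsyncRecord object] + [SmartRecord RemoteActor AbstractRecord AsyncRecord object] + [TinyActor SmartRecord]
  take CachedView:  [SimpleGraph SecureProxy SecureBlock SmartRecord RemoteActor AbstractRecord AsyncRecord object] + [CachedView SimpleGraph SecureProxy SecureBlock SmartRecord RemoteActor AbstractRecord AsyncRecord object] + [SmartRecord RemoteActor AbstractRecord AsyncRecord object] + [SmartRecord]
  take SimpleGraph:  [SimpleGraph SecureProxy SecureBlock SmartRecord RemoteActor AbstractRecord AsyncRecord object] + [SimpleGraph SecureProxy SecureBlock SmartRecord RemoteActor AbstractRecord AsyncRecord object] + [SmartRecord RemoteActor AbstractRecord AsyncRecord object] + [SmartRecord]
  take SecureProxy:  [SecureProxy SecureBlock SmartRecord RemoteActor AbstractRecord AsyncRecord object] + [SecureProxy SecureBlock SmartRecord RemoteActor AbstractRecord AsyncRecord object] + [SmartRecord RemoteActor AbstractRecord AsyncRecord object] + [SmartRecord]
  take SecureBlock:  [SecureBlock SmartRecord RemoteActor AbstractRecord AsyncRecord object] + [SecureBlock SmartRecord RemoteActor AbstractRecord AsyncRecord object] + [SmartRecord RemoteActor AbstractRecord AsyncRecord object] + [SmartRecord]
  take SmartRecord:  [SmartRecord RemoteActor AbstractRecord AsyncRecord object] + [SmartRecord RemoteActor AbstractRecord AsyncRecord object] + [SmartRecord RemoteActor AbstractRecord AsyncRecord object] + [SmartRecord]
  take RemoteActor:  [RemoteActor AbstractRecord AsyncRecord object] + [RemoteActor AbstractRecord AsyncRecord object] + [RemoteActor AbstractRecord AsyncRecord object]
  take AbstractRecord:  [AbstractRecord AsyncRecord object] + [AbstractRecord AsyncRecord object] + [AbstractRecord AsyncRecord object]
  take AsyncRecord:  [AsyncRecord object] + [AsyncRecord object] + [AsyncRecord object]
  take object:  [object] + [object] + [object]
MRO: FastActor LazyView FancyBlock TinyActor CachedView SimpleGraph SecureProxy SecureBlock SmartRecord RemoteActor AbstractRecord AsyncRecord object
FastActor is at position 0; next is LazyView.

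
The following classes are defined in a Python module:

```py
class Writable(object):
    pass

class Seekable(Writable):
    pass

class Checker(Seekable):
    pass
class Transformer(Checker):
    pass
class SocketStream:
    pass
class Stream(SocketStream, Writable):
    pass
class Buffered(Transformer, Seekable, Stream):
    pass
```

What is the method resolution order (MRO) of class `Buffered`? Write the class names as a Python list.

L[Buffered] = Buffered + merge(L[Transformer], L[Seekable], L[Stream], [Transformer Seekable Stream])
  take Transformer:  [Transformer Checker Seekable Writable object] + [Seekable Writable object] + [Stream SocketStream Writable object] + [Transformer Seekable Stream]
  take Checker:  [Checker Seekable Writable object] + [Seekable Writable object] + [Stream SocketStream Writable object] + [Seekable Stream]
  take Seekable:  [Seekable Writable object] + [Seekable Writable object] + [Stream SocketStream Writable object] + [Seekable Stream]
  take Stream:  [Writable object] + [Writable object] + [Stream SocketStream Writable object] + [Stream]
  take SocketStream:  [Writable object] + [Writable object] + [SocketStream Writable object]
  take Writable:  [Writable object] + [Writable object] + [Writable object]
  take object:  [object] + [object] + [object]

[Buffered, Transformer, Checker, Seekable, Stream, SocketStream, Writable, object]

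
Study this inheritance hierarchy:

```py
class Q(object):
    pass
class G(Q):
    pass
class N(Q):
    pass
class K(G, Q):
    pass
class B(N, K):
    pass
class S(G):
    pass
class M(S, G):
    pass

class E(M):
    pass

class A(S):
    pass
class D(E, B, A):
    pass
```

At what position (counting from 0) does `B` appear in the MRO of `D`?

3

L[D] = D + merge(L[E], L[B], L[A], [E B A])
  take E:  [E M S G Q object] + [B N K G Q object] + [A S G Q object] + [E B A]
  take M:  [M S G Q object] + [B N K G Q object] + [A S G Q object] + [B A]
  take B:  [S G Q object] + [B N K G Q object] + [A S G Q object] + [B A]
  take N:  [S G Q object] + [N K G Q object] + [A S G Q object] + [A]
  take K:  [S G Q object] + [K G Q object] + [A S G Q object] + [A]
  take A:  [S G Q object] + [G Q object] + [A S G Q object] + [A]
  take S:  [S G Q object] + [G Q object] + [S G Q object]
  take G:  [G Q object] + [G Q object] + [G Q object]
  take Q:  [Q object] + [Q object] + [Q object]
  take object:  [object] + [object] + [object]
MRO: D E M B N K A S G Q object
B sits at index 3.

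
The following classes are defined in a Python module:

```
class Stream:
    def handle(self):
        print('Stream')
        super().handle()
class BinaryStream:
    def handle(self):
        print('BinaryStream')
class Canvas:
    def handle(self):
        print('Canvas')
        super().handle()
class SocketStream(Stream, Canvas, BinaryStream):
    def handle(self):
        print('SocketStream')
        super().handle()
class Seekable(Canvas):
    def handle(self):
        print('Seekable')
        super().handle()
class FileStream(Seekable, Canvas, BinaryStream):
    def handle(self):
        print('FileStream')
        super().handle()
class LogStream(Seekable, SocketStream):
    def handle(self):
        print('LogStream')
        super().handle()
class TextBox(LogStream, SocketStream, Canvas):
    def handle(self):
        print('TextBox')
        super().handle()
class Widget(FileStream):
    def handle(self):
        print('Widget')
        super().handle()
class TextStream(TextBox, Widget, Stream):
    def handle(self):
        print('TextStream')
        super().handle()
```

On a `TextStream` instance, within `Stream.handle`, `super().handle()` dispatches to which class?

Canvas

L[TextStream] = TextStream + merge(L[TextBox], L[Widget], L[Stream], [TextBox Widget Stream])
  take TextBox:  [TextBox LogStream Seekable SocketStream Stream Canvas BinaryStream object] + [Widget FileStream Seekable Canvas BinaryStream object] + [Stream object] + [TextBox Widget Stream]
  take LogStream:  [LogStream Seekable SocketStream Stream Canvas BinaryStream object] + [Widget FileStream Seekable Canvas BinaryStream object] + [Stream object] + [Widget Stream]
  take Widget:  [Seekable SocketStream Stream Canvas BinaryStream object] + [Widget FileStream Seekable Canvas BinaryStream object] + [Stream object] + [Widget Stream]
  take FileStream:  [Seekable SocketStream Stream Canvas BinaryStream object] + [FileStream Seekable Canvas BinaryStream object] + [Stream object] + [Stream]
  take Seekable:  [Seekable SocketStream Stream Canvas BinaryStream object] + [Seekable Canvas BinaryStream object] + [Stream object] + [Stream]
  take SocketStream:  [SocketStream Stream Canvas BinaryStream object] + [Canvas BinaryStream object] + [Stream object] + [Stream]
  take Stream:  [Stream Canvas BinaryStream object] + [Canvas BinaryStream object] + [Stream object] + [Stream]
  take Canvas:  [Canvas BinaryStream object] + [Canvas BinaryStream object] + [object]
  take BinaryStream:  [BinaryStream object] + [BinaryStream object] + [object]
  take object:  [object] + [object] + [object]
MRO: TextStream TextBox LogStream Widget FileStream Seekable SocketStream Stream Canvas BinaryStream object
super() in Stream.handle on a TextStream instance goes to the class after Stream in TextStream's MRO: Canvas.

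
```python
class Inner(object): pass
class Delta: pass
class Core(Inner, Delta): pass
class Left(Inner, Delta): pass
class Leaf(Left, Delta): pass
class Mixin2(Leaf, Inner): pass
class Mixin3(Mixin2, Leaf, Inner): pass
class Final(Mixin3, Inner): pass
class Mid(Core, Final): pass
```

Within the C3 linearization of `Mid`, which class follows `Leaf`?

L[Mid] = Mid + merge(L[Core], L[Final], [Core Final])
  take Core:  [Core Inner Delta object] + [Final Mixin3 Mixin2 Leaf Left Inner Delta object] + [Core Final]
  take Final:  [Inner Delta object] + [Final Mixin3 Mixin2 Leaf Left Inner Delta object] + [Final]
  take Mixin3:  [Inner Delta object] + [Mixin3 Mixin2 Leaf Left Inner Delta object]
  take Mixin2:  [Inner Delta object] + [Mixin2 Leaf Left Inner Delta object]
  take Leaf:  [Inner Delta object] + [Leaf Left Inner Delta object]
  take Left:  [Inner Delta object] + [Left Inner Delta object]
  take Inner:  [Inner Delta object] + [Inner Delta object]
  take Delta:  [Delta object] + [Delta object]
  take object:  [object] + [object]
MRO: Mid Core Final Mixin3 Mixin2 Leaf Left Inner Delta object
Leaf is at position 5; next is Left.

Left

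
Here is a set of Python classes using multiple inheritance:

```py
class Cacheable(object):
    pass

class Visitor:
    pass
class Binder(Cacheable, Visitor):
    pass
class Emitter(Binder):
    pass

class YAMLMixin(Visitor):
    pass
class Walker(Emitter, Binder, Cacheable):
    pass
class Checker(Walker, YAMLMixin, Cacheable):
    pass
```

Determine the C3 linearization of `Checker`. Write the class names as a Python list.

[Checker, Walker, Emitter, Binder, YAMLMixin, Cacheable, Visitor, object]

L[Checker] = Checker + merge(L[Walker], L[YAMLMixin], L[Cacheable], [Walker YAMLMixin Cacheable])
  take Walker:  [Walker Emitter Binder Cacheable Visitor object] + [YAMLMixin Visitor object] + [Cacheable object] + [Walker YAMLMixin Cacheable]
  take Emitter:  [Emitter Binder Cacheable Visitor object] + [YAMLMixin Visitor object] + [Cacheable object] + [YAMLMixin Cacheable]
  take Binder:  [Binder Cacheable Visitor object] + [YAMLMixin Visitor object] + [Cacheable object] + [YAMLMixin Cacheable]
  take YAMLMixin:  [Cacheable Visitor object] + [YAMLMixin Visitor object] + [Cacheable object] + [YAMLMixin Cacheable]
  take Cacheable:  [Cacheable Visitor object] + [Visitor object] + [Cacheable object] + [Cacheable]
  take Visitor:  [Visitor object] + [Visitor object] + [object]
  take object:  [object] + [object] + [object]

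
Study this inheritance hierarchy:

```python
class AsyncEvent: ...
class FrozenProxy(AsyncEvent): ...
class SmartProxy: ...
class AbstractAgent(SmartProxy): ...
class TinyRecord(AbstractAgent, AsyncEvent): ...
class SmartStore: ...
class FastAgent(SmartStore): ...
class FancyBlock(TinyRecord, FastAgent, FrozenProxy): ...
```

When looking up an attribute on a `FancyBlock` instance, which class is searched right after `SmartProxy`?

L[FancyBlock] = FancyBlock + merge(L[TinyRecord], L[FastAgent], L[FrozenProxy], [TinyRecord FastAgent FrozenProxy])
  take TinyRecord:  [TinyRecord AbstractAgent SmartProxy AsyncEvent object] + [FastAgent SmartStore object] + [FrozenProxy AsyncEvent object] + [TinyRecord FastAgent FrozenProxy]
  take AbstractAgent:  [AbstractAgent SmartProxy AsyncEvent object] + [FastAgent SmartStore object] + [FrozenProxy AsyncEvent object] + [FastAgent FrozenProxy]
  take SmartProxy:  [SmartProxy AsyncEvent object] + [FastAgent SmartStore object] + [FrozenProxy AsyncEvent object] + [FastAgent FrozenProxy]
  take FastAgent:  [AsyncEvent object] + [FastAgent SmartStore object] + [FrozenProxy AsyncEvent object] + [FastAgent FrozenProxy]
  take SmartStore:  [AsyncEvent object] + [SmartStore object] + [FrozenProxy AsyncEvent object] + [FrozenProxy]
  take FrozenProxy:  [AsyncEvent object] + [object] + [FrozenProxy AsyncEvent object] + [FrozenProxy]
  take AsyncEvent:  [AsyncEvent object] + [object] + [AsyncEvent object]
  take object:  [object] + [object] + [object]
MRO: FancyBlock TinyRecord AbstractAgent SmartProxy FastAgent SmartStore FrozenProxy AsyncEvent object
SmartProxy is at position 3; next is FastAgent.

FastAgent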